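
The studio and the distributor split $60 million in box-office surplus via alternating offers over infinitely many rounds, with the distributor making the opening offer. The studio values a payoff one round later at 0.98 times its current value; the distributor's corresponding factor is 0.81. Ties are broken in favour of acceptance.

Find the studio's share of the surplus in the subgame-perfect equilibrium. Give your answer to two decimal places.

54.18

When the distributor proposes, the studio accepts any offer worth at least 0.98 times what the studio would get by proposing next round; and vice versa.
This gives x = 60 − 0.98y and y = 60 − 0.81x, where x and y are each side's share when it proposes.
Hence (1 − 0.98·0.81)x = 60(1 − 0.98), i.e. 0.2062·x = 1.2.
x ≈ 5.8196; the studio's share is 60 − x ≈ 54.1804.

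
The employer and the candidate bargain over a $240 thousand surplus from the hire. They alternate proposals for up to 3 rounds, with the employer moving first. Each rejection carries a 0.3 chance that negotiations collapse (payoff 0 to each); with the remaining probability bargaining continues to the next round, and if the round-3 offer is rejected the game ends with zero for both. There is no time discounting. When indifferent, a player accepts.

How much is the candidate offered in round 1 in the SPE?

50.4

Round 3 (the employer proposes): the candidate will accept anything ≥ 0, so the employer offers 0 and keeps 240.
Round 2 (the candidate proposes): rejecting gives the employer an expected 0.7 × 240 = 168. The candidate offers 168 and keeps 240 − 168 = 72.
Round 1 (the employer proposes): rejecting gives the candidate an expected 0.7 × 72 = 50.4, so the employer offers 50.4, keeping 189.6.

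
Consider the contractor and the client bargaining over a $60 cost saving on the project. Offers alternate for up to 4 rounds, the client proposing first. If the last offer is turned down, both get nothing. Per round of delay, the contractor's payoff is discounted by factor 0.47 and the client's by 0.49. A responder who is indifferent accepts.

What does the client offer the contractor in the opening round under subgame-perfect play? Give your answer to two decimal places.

Work backward from the last round.
Round 4 (the contractor proposes): the client will accept anything ≥ 0, so the contractor offers 0 and keeps 60.
Round 3 (the client proposes): the contractor can get 60 next round, worth 0.47 × 60 = 28.2 now. The client offers 28.2 and keeps 60 − 28.2 = 31.8.
Round 2 (the contractor proposes): the client can get 31.8 next round, worth 0.49 × 31.8 = 15.582 now. The contractor offers 15.582 and keeps 60 − 15.582 = 44.418.
Round 1 (the client proposes): the contractor can get 44.418 next round, worth 0.47 × 44.418 = 20.87646 now, so the client offers 20.87646, keeping 39.12354.

20.88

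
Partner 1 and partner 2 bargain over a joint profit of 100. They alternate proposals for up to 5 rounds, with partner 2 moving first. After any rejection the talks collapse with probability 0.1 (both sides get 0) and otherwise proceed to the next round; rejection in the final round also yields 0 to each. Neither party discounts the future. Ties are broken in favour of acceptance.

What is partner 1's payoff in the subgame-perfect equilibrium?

16.29

Round 5 (partner 2 proposes): partner 1 will accept anything ≥ 0, so partner 2 offers 0 and keeps 100.
Round 4 (partner 1 proposes): rejecting gives partner 2 an expected 0.9 × 100 = 90. Partner 1 offers 90 and keeps 100 − 90 = 10.
Round 3 (partner 2 proposes): rejecting gives partner 1 an expected 0.9 × 10 = 9, so partner 2 offers 9, keeping 91.
Round 2 (partner 1 proposes): rejecting gives partner 2 an expected 0.9 × 91 = 81.9, so partner 1 offers 81.9, keeping 18.1.
Round 1 (partner 2 proposes): rejecting gives partner 1 an expected 0.9 × 18.1 = 16.29; partner 2 offers that and keeps 83.71.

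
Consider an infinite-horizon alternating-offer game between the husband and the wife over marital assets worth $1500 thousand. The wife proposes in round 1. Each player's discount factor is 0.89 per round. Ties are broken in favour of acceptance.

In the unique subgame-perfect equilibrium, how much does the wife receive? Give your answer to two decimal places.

793.65

When the wife proposes, the husband accepts any offer worth at least 0.89 times what the husband would get by proposing next round; and vice versa.
This gives x = 1500 − 0.89y and y = 1500 − 0.89x, where x and y are each side's share when it proposes.
Hence (1 − 0.89·0.89)x = 1500(1 − 0.89), i.e. 0.2079·x = 165.
x ≈ 793.6508; the husband's share is 1500 − x ≈ 706.3492.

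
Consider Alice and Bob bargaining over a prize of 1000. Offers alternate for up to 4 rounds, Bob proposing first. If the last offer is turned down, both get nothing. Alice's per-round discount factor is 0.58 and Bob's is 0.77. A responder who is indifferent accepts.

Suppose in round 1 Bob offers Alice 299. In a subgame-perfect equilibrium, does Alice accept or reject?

Reject

Round 4 (Alice proposes): rejection yields 0 for Bob; Alice offers 0 and keeps 1000.
Round 3 (Bob proposes): Alice can get 1000 next round, worth 0.58 × 1000 = 580 now, so Bob offers 580, keeping 420.
Round 2 (Alice proposes): Bob can get 420 next round, worth 0.77 × 420 = 323.4 now; Alice offers that and keeps 676.6.
So by rejecting in round 1, Alice gets 676.6 next round, worth 0.58 × 676.6 = 392.428 now.
Offer 299 < 392.428, so Alice rejects.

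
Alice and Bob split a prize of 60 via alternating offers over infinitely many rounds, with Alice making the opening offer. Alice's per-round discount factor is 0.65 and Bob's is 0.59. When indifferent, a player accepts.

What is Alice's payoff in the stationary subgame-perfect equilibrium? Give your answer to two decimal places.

In a stationary SPE each proposer offers the other exactly their discounted continuation value.
If Alice keeps x when proposing and Bob keeps y when proposing, then x = 60 − 0.59y and y = 60 − 0.65x.
Solving: x = 60(1 − 0.59) / (1 − 0.65·0.59) = 24.6 / 0.6165 ≈ 39.9027.
Bob gets 60 − 39.9027 ≈ 20.0973.

39.90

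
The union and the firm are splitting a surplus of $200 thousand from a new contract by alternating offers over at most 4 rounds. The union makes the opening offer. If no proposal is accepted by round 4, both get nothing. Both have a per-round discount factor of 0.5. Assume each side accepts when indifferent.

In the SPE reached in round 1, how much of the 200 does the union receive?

Solve by backward induction from round 4.
Round 4 (the firm proposes): the union will accept anything ≥ 0, so the firm offers 0 and keeps 200.
Round 3 (the union proposes): the firm can get 200 next round, worth 0.5 × 200 = 100 now; the union offers that and keeps 100.
Round 2 (the firm proposes): the union can get 100 next round, worth 0.5 × 100 = 50 now; the firm offers that and keeps 150.
Round 1 (the union proposes): the firm can get 150 next round, worth 0.5 × 150 = 75 now, so the union offers 75, keeping 125.

125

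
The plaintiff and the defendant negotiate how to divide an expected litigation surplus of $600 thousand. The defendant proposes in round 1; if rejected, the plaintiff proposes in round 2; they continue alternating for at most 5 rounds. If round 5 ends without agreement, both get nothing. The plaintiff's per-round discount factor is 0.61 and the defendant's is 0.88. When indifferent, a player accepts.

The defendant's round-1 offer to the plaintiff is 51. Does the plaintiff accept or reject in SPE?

Work out the plaintiff's continuation value if the offer is rejected.
Round 5 (the defendant proposes): rejection yields 0 for the plaintiff; the defendant offers 0 and keeps 600.
Round 4 (the plaintiff proposes): the defendant can get 600 next round, worth 0.88 × 600 = 528 now. The plaintiff offers 528 and keeps 600 − 528 = 72.
Round 3 (the defendant proposes): the plaintiff can get 72 next round, worth 0.61 × 72 = 43.92 now. The defendant offers 43.92 and keeps 600 − 43.92 = 556.08.
Round 2 (the plaintiff proposes): the defendant can get 556.08 next round, worth 0.88 × 556.08 = 489.3504 now. The plaintiff offers 489.3504 and keeps 600 − 489.3504 = 110.6496.
So by rejecting in round 1, the plaintiff gets 110.6496 next round, worth 0.61 × 110.6496 = 67.496256 now.
Offer 51 < 67.496256, so the plaintiff rejects.

Reject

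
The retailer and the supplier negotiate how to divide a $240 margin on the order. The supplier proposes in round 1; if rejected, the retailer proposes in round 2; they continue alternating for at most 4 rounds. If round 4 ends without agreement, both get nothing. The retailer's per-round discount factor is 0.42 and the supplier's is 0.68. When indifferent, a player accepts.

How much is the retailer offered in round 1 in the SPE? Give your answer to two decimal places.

61.04

Solve by backward induction from round 4.
Round 4 (the retailer proposes): rejection yields 0 for the supplier; the retailer offers 0 and keeps 240.
Round 3 (the supplier proposes): the retailer can get 240 next round, worth 0.42 × 240 = 100.8 now, so the supplier offers 100.8, keeping 139.2.
Round 2 (the retailer proposes): the supplier can get 139.2 next round, worth 0.68 × 139.2 = 94.656 now; the retailer offers that and keeps 145.344.
Round 1 (the supplier proposes): the retailer can get 145.344 next round, worth 0.42 × 145.344 = 61.04448 now. The supplier offers 61.04448 and keeps 240 − 61.04448 = 178.95552.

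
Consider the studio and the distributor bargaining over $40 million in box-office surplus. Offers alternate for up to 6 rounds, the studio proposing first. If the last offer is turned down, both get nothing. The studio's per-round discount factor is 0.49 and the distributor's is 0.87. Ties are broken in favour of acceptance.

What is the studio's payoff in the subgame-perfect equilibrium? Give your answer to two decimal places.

Work backward from the last round.
Round 6 (the distributor proposes): rejection yields 0 for the studio; the distributor offers 0 and keeps 40.
Round 5 (the studio proposes): the distributor can get 40 next round, worth 0.87 × 40 = 34.8 now. The studio offers 34.8 and keeps 40 − 34.8 = 5.2.
Round 4 (the distributor proposes): the studio can get 5.2 next round, worth 0.49 × 5.2 = 2.548 now, so the distributor offers 2.548, keeping 37.452.
Round 3 (the studio proposes): the distributor can get 37.452 next round, worth 0.87 × 37.452 = 32.58324 now. The studio offers 32.58324 and keeps 40 − 32.58324 = 7.41676.
Round 2 (the distributor proposes): the studio can get 7.41676 next round, worth 0.49 × 7.41676 = 3.6342124 now, so the distributor offers 3.6342124, keeping 36.3657876.
Round 1 (the studio proposes): the distributor can get 36.3657876 next round, worth 0.87 × 36.3657876 = 31.638235212 now; the studio offers that and keeps 8.361764788.

8.36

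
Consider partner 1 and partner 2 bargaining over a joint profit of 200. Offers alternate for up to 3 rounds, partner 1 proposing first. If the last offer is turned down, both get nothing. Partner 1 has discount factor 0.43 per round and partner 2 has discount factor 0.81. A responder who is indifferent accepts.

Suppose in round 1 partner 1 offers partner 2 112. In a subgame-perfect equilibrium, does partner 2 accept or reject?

Round 3 (partner 1 proposes): rejection yields 0 for partner 2; partner 1 offers 0 and keeps 200.
Round 2 (partner 2 proposes): partner 1 can get 200 next round, worth 0.43 × 200 = 86 now; partner 2 offers that and keeps 114.
So by rejecting in round 1, partner 2 gets 114 next round, worth 0.81 × 114 = 92.34 now.
Offer 112 ≥ 92.34, so partner 2 accepts.

Accept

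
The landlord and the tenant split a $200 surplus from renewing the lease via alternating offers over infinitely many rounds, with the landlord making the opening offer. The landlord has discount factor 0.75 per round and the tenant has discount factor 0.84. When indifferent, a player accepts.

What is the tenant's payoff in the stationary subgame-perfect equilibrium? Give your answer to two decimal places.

113.51

When the landlord proposes, the tenant accepts any offer worth at least 0.84 times what the tenant would get by proposing next round; and vice versa.
This gives x = 200 − 0.84y and y = 200 − 0.75x, where x and y are each side's share when it proposes.
Hence (1 − 0.84·0.75)x = 200(1 − 0.84), i.e. 0.37·x = 32.
x ≈ 86.4865; the tenant's share is 200 − x ≈ 113.5135.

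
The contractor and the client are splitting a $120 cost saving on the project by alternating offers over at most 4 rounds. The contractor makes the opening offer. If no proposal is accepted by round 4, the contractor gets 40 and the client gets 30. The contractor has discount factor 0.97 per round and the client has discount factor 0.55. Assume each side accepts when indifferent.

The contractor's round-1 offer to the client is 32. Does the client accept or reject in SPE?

Work out the client's continuation value if the offer is rejected.
Round 4 (the client proposes): the contractor gets 40 if talks fail, so the client offers 40 and keeps 80.
Round 3 (the contractor proposes): the client can get 80 next round, worth 0.55 × 80 = 44 now; the contractor offers that and keeps 76.
Round 2 (the client proposes): the contractor can get 76 next round, worth 0.97 × 76 = 73.72 now, so the client offers 73.72, keeping 46.28.
So by rejecting in round 1, the client gets 46.28 next round, worth 0.55 × 46.28 = 25.454 now.
Offer 32 ≥ 25.454, so the client accepts.

Accept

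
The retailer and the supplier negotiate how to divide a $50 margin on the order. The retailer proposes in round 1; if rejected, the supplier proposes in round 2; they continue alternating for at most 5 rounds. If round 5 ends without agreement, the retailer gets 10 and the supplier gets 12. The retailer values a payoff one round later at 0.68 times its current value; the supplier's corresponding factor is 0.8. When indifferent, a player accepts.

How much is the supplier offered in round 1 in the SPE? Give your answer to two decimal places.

23.31

Work backward from the last round.
Round 5 (the retailer proposes): the supplier gets 12 if talks fail, so the retailer offers 12 and keeps 38.
Round 4 (the supplier proposes): the retailer can get 38 next round, worth 0.68 × 38 = 25.84 now, so the supplier offers 25.84, keeping 24.16.
Round 3 (the retailer proposes): the supplier can get 24.16 next round, worth 0.8 × 24.16 = 19.328 now; the retailer offers that and keeps 30.672.
Round 2 (the supplier proposes): the retailer can get 30.672 next round, worth 0.68 × 30.672 = 20.85696 now; the supplier offers that and keeps 29.14304.
Round 1 (the retailer proposes): the supplier can get 29.14304 next round, worth 0.8 × 29.14304 = 23.314432 now. The retailer offers 23.314432 and keeps 50 − 23.314432 = 26.685568.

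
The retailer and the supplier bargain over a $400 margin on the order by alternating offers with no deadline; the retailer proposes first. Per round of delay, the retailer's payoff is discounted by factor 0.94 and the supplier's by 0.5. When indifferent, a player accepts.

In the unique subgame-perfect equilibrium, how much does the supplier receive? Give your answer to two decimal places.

22.64

In a stationary SPE each proposer offers the other exactly their discounted continuation value.
If the retailer keeps x when proposing and the supplier keeps y when proposing, then x = 400 − 0.5y and y = 400 − 0.94x.
Solving: x = 400(1 − 0.5) / (1 − 0.94·0.5) = 200 / 0.53 ≈ 377.3585.
The supplier gets 400 − 377.3585 ≈ 22.6415.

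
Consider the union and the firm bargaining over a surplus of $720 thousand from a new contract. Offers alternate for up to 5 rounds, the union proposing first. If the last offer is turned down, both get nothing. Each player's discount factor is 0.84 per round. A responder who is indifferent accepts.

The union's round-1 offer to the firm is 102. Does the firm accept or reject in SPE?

Reject

Work out the firm's continuation value if the offer is rejected.
Round 5 (the union proposes): the firm will accept anything ≥ 0, so the union offers 0 and keeps 720.
Round 4 (the firm proposes): the union can get 720 next round, worth 0.84 × 720 = 604.8 now, so the firm offers 604.8, keeping 115.2.
Round 3 (the union proposes): the firm can get 115.2 next round, worth 0.84 × 115.2 = 96.768 now, so the union offers 96.768, keeping 623.232.
Round 2 (the firm proposes): the union can get 623.232 next round, worth 0.84 × 623.232 = 523.51488 now. The firm offers 523.51488 and keeps 720 − 523.51488 = 196.48512.
So by rejecting in round 1, the firm gets 196.48512 next round, worth 0.84 × 196.48512 = 165.0475008 now.
Offer 102 < 165.0475008, so the firm rejects.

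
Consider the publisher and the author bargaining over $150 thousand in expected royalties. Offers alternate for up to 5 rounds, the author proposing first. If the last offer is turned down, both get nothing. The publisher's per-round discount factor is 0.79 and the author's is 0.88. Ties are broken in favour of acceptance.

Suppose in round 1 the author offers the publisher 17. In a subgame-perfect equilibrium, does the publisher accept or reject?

Reject

Work out the publisher's continuation value if the offer is rejected.
Round 5 (the author proposes): rejection yields 0 for the publisher; the author offers 0 and keeps 150.
Round 4 (the publisher proposes): the author can get 150 next round, worth 0.88 × 150 = 132 now, so the publisher offers 132, keeping 18.
Round 3 (the author proposes): the publisher can get 18 next round, worth 0.79 × 18 = 14.22 now; the author offers that and keeps 135.78.
Round 2 (the publisher proposes): the author can get 135.78 next round, worth 0.88 × 135.78 = 119.4864 now. The publisher offers 119.4864 and keeps 150 − 119.4864 = 30.5136.
So by rejecting in round 1, the publisher gets 30.5136 next round, worth 0.79 × 30.5136 = 24.105744 now.
Offer 17 < 24.105744, so the publisher rejects.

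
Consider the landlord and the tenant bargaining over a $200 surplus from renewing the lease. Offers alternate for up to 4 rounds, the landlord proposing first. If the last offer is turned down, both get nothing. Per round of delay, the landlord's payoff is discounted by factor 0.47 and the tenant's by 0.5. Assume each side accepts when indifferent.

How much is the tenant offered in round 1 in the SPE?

76.5

Round 4 (the tenant proposes): the landlord will accept anything ≥ 0, so the tenant offers 0 and keeps 200.
Round 3 (the landlord proposes): the tenant can get 200 next round, worth 0.5 × 200 = 100 now, so the landlord offers 100, keeping 100.
Round 2 (the tenant proposes): the landlord can get 100 next round, worth 0.47 × 100 = 47 now, so the tenant offers 47, keeping 153.
Round 1 (the landlord proposes): the tenant can get 153 next round, worth 0.5 × 153 = 76.5 now, so the landlord offers 76.5, keeping 123.5.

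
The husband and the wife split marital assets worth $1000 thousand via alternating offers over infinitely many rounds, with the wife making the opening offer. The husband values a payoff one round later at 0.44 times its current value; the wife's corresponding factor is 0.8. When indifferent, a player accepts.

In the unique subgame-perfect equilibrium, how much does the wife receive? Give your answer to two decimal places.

Let x be the wife's share when the wife proposes and y be the husband's share when the husband proposes.
The husband accepts iff offered ≥ 0.44·y, so x = 1000 − 0.44y. Symmetrically y = 1000 − 0.8x.
Substituting: x = 1000 − 0.44(1000 − 0.8x), giving x(1 − 0.8·0.44) = 1000(1 − 0.44).
So x = 1000 × 0.56 / 0.648 ≈ 864.1975, and the husband receives 1000 − x ≈ 135.8025.

864.20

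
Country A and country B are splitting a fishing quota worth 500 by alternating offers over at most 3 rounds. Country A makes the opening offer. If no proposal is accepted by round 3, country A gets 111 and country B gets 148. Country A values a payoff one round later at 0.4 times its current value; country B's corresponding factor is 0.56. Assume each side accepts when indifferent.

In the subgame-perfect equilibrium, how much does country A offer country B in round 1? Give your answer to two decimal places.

201.15

Work backward from the last round.
Round 3 (country A proposes): country B gets 148 if talks fail, so country A offers 148 and keeps 352.
Round 2 (country B proposes): country A can get 352 next round, worth 0.4 × 352 = 140.8 now. Country B offers 140.8 and keeps 500 − 140.8 = 359.2.
Round 1 (country A proposes): country B can get 359.2 next round, worth 0.56 × 359.2 = 201.152 now, so country A offers 201.152, keeping 298.848.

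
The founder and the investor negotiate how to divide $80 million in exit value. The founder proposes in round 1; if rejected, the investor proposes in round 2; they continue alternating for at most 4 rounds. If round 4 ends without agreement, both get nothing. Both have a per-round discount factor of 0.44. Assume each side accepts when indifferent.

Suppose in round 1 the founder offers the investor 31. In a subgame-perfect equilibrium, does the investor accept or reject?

Round 4 (the investor proposes): the founder will accept anything ≥ 0, so the investor offers 0 and keeps 80.
Round 3 (the founder proposes): the investor can get 80 next round, worth 0.44 × 80 = 35.2 now. The founder offers 35.2 and keeps 80 − 35.2 = 44.8.
Round 2 (the investor proposes): the founder can get 44.8 next round, worth 0.44 × 44.8 = 19.712 now; the investor offers that and keeps 60.288.
So by rejecting in round 1, the investor gets 60.288 next round, worth 0.44 × 60.288 = 26.52672 now.
Offer 31 ≥ 26.52672, so the investor accepts.

Accept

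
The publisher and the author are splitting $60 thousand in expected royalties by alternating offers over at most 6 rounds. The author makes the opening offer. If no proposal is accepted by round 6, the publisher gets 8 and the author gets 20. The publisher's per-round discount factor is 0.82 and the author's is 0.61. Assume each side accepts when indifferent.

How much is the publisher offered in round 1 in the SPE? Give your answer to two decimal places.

Round 6 (the publisher proposes): the author gets 20 if talks fail, so the publisher offers 20 and keeps 40.
Round 5 (the author proposes): the publisher can get 40 next round, worth 0.82 × 40 = 32.8 now. The author offers 32.8 and keeps 60 − 32.8 = 27.2.
Round 4 (the publisher proposes): the author can get 27.2 next round, worth 0.61 × 27.2 = 16.592 now; the publisher offers that and keeps 43.408.
Round 3 (the author proposes): the publisher can get 43.408 next round, worth 0.82 × 43.408 = 35.59456 now. The author offers 35.59456 and keeps 60 − 35.59456 = 24.40544.
Round 2 (the publisher proposes): the author can get 24.40544 next round, worth 0.61 × 24.40544 = 14.8873184 now; the publisher offers that and keeps 45.1126816.
Round 1 (the author proposes): the publisher can get 45.1126816 next round, worth 0.82 × 45.1126816 = 36.992398912 now. The author offers 36.992398912 and keeps 60 − 36.992398912 = 23.007601088.

36.99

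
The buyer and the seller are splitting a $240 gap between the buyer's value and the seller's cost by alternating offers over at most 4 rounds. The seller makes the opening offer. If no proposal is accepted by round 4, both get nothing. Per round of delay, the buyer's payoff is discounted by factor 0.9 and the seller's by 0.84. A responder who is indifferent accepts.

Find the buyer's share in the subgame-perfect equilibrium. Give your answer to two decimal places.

Round 4 (the buyer proposes): the seller will accept anything ≥ 0, so the buyer offers 0 and keeps 240.
Round 3 (the seller proposes): the buyer can get 240 next round, worth 0.9 × 240 = 216 now. The seller offers 216 and keeps 240 − 216 = 24.
Round 2 (the buyer proposes): the seller can get 24 next round, worth 0.84 × 24 = 20.16 now; the buyer offers that and keeps 219.84.
Round 1 (the seller proposes): the buyer can get 219.84 next round, worth 0.9 × 219.84 = 197.856 now; the seller offers that and keeps 42.144.

197.86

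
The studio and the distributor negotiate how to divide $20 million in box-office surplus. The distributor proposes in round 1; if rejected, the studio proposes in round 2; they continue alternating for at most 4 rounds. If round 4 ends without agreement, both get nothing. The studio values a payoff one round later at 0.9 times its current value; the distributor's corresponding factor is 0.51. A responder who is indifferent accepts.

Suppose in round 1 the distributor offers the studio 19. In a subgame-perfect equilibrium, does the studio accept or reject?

Accept

Round 4 (the studio proposes): the distributor will accept anything ≥ 0, so the studio offers 0 and keeps 20.
Round 3 (the distributor proposes): the studio can get 20 next round, worth 0.9 × 20 = 18 now. The distributor offers 18 and keeps 20 − 18 = 2.
Round 2 (the studio proposes): the distributor can get 2 next round, worth 0.51 × 2 = 1.02 now; the studio offers that and keeps 18.98.
So by rejecting in round 1, the studio gets 18.98 next round, worth 0.9 × 18.98 = 17.082 now.
Offer 19 ≥ 17.082, so the studio accepts.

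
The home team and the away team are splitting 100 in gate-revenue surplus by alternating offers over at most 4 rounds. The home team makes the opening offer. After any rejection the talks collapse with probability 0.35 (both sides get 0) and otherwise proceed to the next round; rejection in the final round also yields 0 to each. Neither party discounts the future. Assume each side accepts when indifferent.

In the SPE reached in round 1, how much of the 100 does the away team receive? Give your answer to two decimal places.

50.21

Round 4 (the away team proposes): rejection yields 0 for the home team; the away team offers 0 and keeps 100.
Round 3 (the home team proposes): rejecting gives the away team an expected 0.65 × 100 = 65, so the home team offers 65, keeping 35.
Round 2 (the away team proposes): rejecting gives the home team an expected 0.65 × 35 = 22.75, so the away team offers 22.75, keeping 77.25.
Round 1 (the home team proposes): rejecting gives the away team an expected 0.65 × 77.25 = 50.2125; the home team offers that and keeps 49.7875.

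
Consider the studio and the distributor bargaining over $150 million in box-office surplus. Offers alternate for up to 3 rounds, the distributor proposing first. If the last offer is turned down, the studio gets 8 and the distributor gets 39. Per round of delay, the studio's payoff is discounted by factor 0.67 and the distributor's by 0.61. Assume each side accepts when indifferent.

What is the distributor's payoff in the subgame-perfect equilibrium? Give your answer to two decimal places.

107.54

Work backward from the last round.
Round 3 (the distributor proposes): the studio gets 8 if talks fail, so the distributor offers 8 and keeps 142.
Round 2 (the studio proposes): the distributor can get 142 next round, worth 0.61 × 142 = 86.62 now. The studio offers 86.62 and keeps 150 − 86.62 = 63.38.
Round 1 (the distributor proposes): the studio can get 63.38 next round, worth 0.67 × 63.38 = 42.4646 now. The distributor offers 42.4646 and keeps 150 − 42.4646 = 107.5354.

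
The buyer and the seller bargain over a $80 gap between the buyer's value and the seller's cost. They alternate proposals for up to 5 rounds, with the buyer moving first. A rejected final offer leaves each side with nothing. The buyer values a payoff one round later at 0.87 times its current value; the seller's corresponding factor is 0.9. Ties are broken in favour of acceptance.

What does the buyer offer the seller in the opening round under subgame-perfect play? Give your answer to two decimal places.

16.69

Round 5 (the buyer proposes): the seller will accept anything ≥ 0, so the buyer offers 0 and keeps 80.
Round 4 (the seller proposes): the buyer can get 80 next round, worth 0.87 × 80 = 69.6 now. The seller offers 69.6 and keeps 80 − 69.6 = 10.4.
Round 3 (the buyer proposes): the seller can get 10.4 next round, worth 0.9 × 10.4 = 9.36 now; the buyer offers that and keeps 70.64.
Round 2 (the seller proposes): the buyer can get 70.64 next round, worth 0.87 × 70.64 = 61.4568 now; the seller offers that and keeps 18.5432.
Round 1 (the buyer proposes): the seller can get 18.5432 next round, worth 0.9 × 18.5432 = 16.68888 now; the buyer offers that and keeps 63.31112.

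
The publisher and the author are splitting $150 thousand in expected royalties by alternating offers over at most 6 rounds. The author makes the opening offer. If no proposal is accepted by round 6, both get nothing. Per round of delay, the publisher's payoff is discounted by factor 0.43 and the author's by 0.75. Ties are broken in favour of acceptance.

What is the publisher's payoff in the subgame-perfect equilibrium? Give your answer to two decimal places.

Round 6 (the publisher proposes): the author will accept anything ≥ 0, so the publisher offers 0 and keeps 150.
Round 5 (the author proposes): the publisher can get 150 next round, worth 0.43 × 150 = 64.5 now. The author offers 64.5 and keeps 150 − 64.5 = 85.5.
Round 4 (the publisher proposes): the author can get 85.5 next round, worth 0.75 × 85.5 = 64.125 now, so the publisher offers 64.125, keeping 85.875.
Round 3 (the author proposes): the publisher can get 85.875 next round, worth 0.43 × 85.875 = 36.92625 now. The author offers 36.92625 and keeps 150 − 36.92625 = 113.07375.
Round 2 (the publisher proposes): the author can get 113.07375 next round, worth 0.75 × 113.07375 = 84.8053125 now. The publisher offers 84.8053125 and keeps 150 − 84.8053125 = 65.1946875.
Round 1 (the author proposes): the publisher can get 65.1946875 next round, worth 0.43 × 65.1946875 = 28.033715625 now. The author offers 28.033715625 and keeps 150 − 28.033715625 = 121.966284375.

28.03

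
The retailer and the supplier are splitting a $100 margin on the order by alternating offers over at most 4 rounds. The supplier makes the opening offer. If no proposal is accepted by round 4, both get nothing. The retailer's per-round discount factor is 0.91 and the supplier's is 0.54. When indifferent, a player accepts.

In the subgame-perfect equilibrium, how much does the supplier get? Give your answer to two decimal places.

13.42

Round 4 (the retailer proposes): the supplier will accept anything ≥ 0, so the retailer offers 0 and keeps 100.
Round 3 (the supplier proposes): the retailer can get 100 next round, worth 0.91 × 100 = 91 now, so the supplier offers 91, keeping 9.
Round 2 (the retailer proposes): the supplier can get 9 next round, worth 0.54 × 9 = 4.86 now; the retailer offers that and keeps 95.14.
Round 1 (the supplier proposes): the retailer can get 95.14 next round, worth 0.91 × 95.14 = 86.5774 now, so the supplier offers 86.5774, keeping 13.4226.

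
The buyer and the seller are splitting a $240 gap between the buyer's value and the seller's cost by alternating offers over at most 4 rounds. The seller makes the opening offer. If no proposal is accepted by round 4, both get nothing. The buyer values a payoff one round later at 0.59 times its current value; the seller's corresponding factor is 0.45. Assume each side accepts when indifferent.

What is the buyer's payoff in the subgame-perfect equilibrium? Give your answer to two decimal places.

115.47

Round 4 (the buyer proposes): the seller will accept anything ≥ 0, so the buyer offers 0 and keeps 240.
Round 3 (the seller proposes): the buyer can get 240 next round, worth 0.59 × 240 = 141.6 now. The seller offers 141.6 and keeps 240 − 141.6 = 98.4.
Round 2 (the buyer proposes): the seller can get 98.4 next round, worth 0.45 × 98.4 = 44.28 now, so the buyer offers 44.28, keeping 195.72.
Round 1 (the seller proposes): the buyer can get 195.72 next round, worth 0.59 × 195.72 = 115.4748 now. The seller offers 115.4748 and keeps 240 − 115.4748 = 124.5252.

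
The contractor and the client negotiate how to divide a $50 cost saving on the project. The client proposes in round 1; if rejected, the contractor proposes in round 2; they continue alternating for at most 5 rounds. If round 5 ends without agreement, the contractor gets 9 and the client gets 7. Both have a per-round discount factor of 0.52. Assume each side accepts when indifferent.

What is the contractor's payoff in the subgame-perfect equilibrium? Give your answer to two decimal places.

16.51

Solve by backward induction from round 5.
Round 5 (the client proposes): the contractor gets 9 if talks fail, so the client offers 9 and keeps 41.
Round 4 (the contractor proposes): the client can get 41 next round, worth 0.52 × 41 = 21.32 now. The contractor offers 21.32 and keeps 50 − 21.32 = 28.68.
Round 3 (the client proposes): the contractor can get 28.68 next round, worth 0.52 × 28.68 = 14.9136 now; the client offers that and keeps 35.0864.
Round 2 (the contractor proposes): the client can get 35.0864 next round, worth 0.52 × 35.0864 = 18.244928 now; the contractor offers that and keeps 31.755072.
Round 1 (the client proposes): the contractor can get 31.755072 next round, worth 0.52 × 31.755072 = 16.51263744 now, so the client offers 16.51263744, keeping 33.48736256.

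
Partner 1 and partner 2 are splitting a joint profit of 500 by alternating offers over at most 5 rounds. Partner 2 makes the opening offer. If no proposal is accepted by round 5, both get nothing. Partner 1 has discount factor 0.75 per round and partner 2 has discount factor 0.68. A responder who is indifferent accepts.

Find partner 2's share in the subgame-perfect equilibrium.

318.8

Round 5 (partner 2 proposes): rejection yields 0 for partner 1; partner 2 offers 0 and keeps 500.
Round 4 (partner 1 proposes): partner 2 can get 500 next round, worth 0.68 × 500 = 340 now; partner 1 offers that and keeps 160.
Round 3 (partner 2 proposes): partner 1 can get 160 next round, worth 0.75 × 160 = 120 now, so partner 2 offers 120, keeping 380.
Round 2 (partner 1 proposes): partner 2 can get 380 next round, worth 0.68 × 380 = 258.4 now; partner 1 offers that and keeps 241.6.
Round 1 (partner 2 proposes): partner 1 can get 241.6 next round, worth 0.75 × 241.6 = 181.2 now. Partner 2 offers 181.2 and keeps 500 − 181.2 = 318.8.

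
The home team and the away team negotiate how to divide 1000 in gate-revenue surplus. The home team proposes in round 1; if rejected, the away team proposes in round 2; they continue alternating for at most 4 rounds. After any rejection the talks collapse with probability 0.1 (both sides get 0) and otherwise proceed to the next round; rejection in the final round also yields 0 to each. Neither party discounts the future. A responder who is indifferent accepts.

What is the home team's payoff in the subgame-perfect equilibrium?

181

Round 4 (the away team proposes): the home team will accept anything ≥ 0, so the away team offers 0 and keeps 1000.
Round 3 (the home team proposes): rejecting gives the away team an expected 0.9 × 1000 = 900, so the home team offers 900, keeping 100.
Round 2 (the away team proposes): rejecting gives the home team an expected 0.9 × 100 = 90, so the away team offers 90, keeping 910.
Round 1 (the home team proposes): rejecting gives the away team an expected 0.9 × 910 = 819; the home team offers that and keeps 181.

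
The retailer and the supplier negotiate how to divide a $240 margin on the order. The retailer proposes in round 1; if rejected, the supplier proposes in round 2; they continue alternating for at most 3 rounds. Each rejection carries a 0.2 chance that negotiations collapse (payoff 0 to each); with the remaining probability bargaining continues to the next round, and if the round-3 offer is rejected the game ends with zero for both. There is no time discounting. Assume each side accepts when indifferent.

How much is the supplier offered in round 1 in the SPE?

38.4

Round 3 (the retailer proposes): rejection yields 0 for the supplier; the retailer offers 0 and keeps 240.
Round 2 (the supplier proposes): rejecting gives the retailer an expected 0.8 × 240 = 192, so the supplier offers 192, keeping 48.
Round 1 (the retailer proposes): rejecting gives the supplier an expected 0.8 × 48 = 38.4; the retailer offers that and keeps 201.6.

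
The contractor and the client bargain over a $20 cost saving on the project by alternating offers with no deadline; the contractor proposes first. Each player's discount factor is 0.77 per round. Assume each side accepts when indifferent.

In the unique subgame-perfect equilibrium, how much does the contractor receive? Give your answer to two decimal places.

11.30

In a stationary SPE each proposer offers the other exactly their discounted continuation value.
If the contractor keeps x when proposing and the client keeps y when proposing, then x = 20 − 0.77y and y = 20 − 0.77x.
Solving: x = 20(1 − 0.77) / (1 − 0.77·0.77) = 4.6 / 0.4071 ≈ 11.2994.
The client gets 20 − 11.2994 ≈ 8.7006.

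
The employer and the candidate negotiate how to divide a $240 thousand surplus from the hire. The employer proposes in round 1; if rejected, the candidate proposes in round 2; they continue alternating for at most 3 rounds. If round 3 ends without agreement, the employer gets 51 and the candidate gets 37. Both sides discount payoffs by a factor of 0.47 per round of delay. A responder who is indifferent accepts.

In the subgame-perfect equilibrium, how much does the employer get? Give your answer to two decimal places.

By backward induction:
Round 3 (the employer proposes): the candidate gets 37 if talks fail, so the employer offers 37 and keeps 203.
Round 2 (the candidate proposes): the employer can get 203 next round, worth 0.47 × 203 = 95.41 now; the candidate offers that and keeps 144.59.
Round 1 (the employer proposes): the candidate can get 144.59 next round, worth 0.47 × 144.59 = 67.9573 now, so the employer offers 67.9573, keeping 172.0427.

172.04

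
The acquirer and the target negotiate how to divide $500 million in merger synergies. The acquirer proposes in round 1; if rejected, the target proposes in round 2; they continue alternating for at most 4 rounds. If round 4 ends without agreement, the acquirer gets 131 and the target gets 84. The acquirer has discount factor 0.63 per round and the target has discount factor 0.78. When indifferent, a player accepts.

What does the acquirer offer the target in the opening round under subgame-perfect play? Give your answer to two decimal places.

285.73

Round 4 (the target proposes): the acquirer gets 131 if talks fail, so the target offers 131 and keeps 369.
Round 3 (the acquirer proposes): the target can get 369 next round, worth 0.78 × 369 = 287.82 now; the acquirer offers that and keeps 212.18.
Round 2 (the target proposes): the acquirer can get 212.18 next round, worth 0.63 × 212.18 = 133.6734 now. The target offers 133.6734 and keeps 500 − 133.6734 = 366.3266.
Round 1 (the acquirer proposes): the target can get 366.3266 next round, worth 0.78 × 366.3266 = 285.734748 now, so the acquirer offers 285.734748, keeping 214.265252.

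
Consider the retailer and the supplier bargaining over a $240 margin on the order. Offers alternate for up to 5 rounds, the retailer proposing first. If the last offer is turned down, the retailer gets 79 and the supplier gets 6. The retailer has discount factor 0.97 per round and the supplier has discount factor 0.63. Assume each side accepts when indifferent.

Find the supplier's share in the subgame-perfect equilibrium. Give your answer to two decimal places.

Round 5 (the retailer proposes): the supplier gets 6 if talks fail, so the retailer offers 6 and keeps 234.
Round 4 (the supplier proposes): the retailer can get 234 next round, worth 0.97 × 234 = 226.98 now, so the supplier offers 226.98, keeping 13.02.
Round 3 (the retailer proposes): the supplier can get 13.02 next round, worth 0.63 × 13.02 = 8.2026 now. The retailer offers 8.2026 and keeps 240 − 8.2026 = 231.7974.
Round 2 (the supplier proposes): the retailer can get 231.7974 next round, worth 0.97 × 231.7974 = 224.843478 now. The supplier offers 224.843478 and keeps 240 − 224.843478 = 15.156522.
Round 1 (the retailer proposes): the supplier can get 15.156522 next round, worth 0.63 × 15.156522 = 9.54860886 now. The retailer offers 9.54860886 and keeps 240 − 9.54860886 = 230.45139114.

9.55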